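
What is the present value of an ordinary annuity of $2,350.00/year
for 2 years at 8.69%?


Formula: PV = PMT * (1 - (1+r)^(-n)) / r
Discount factor: (1 + 0.0869)^(-2) = 0.846488
Bracket: 1 - 0.846488 = 0.153512
PV = $2,350.00 * 0.153512 / 0.0869 = $4,151.36

$4,151.36


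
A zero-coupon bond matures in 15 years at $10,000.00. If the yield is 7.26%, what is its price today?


Formula: Price = FV / (1 + r)^n
Substituting: Price = $10,000.00 / (1 + 0.0726)^15
Discount factor: (1.0726)^15 = 2.861323
Price = $10,000.00 / 2.861323 = $3,494.89

$3,494.89


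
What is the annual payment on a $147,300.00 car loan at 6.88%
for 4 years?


Formula: PMT = PV * r / (1 - (1+r)^(-n))
Denominator: 1 - (1 + 0.0688)^(-4) = 0.233673
Numerator: $147,300.00 * 0.0688 = 10134.24
PMT = 10134.24 / 0.233673 = $43,369.35

$43,369.35


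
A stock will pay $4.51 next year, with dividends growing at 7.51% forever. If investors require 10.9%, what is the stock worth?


Formula: P = D1 / (r - g)
Spread: r - g = 0.109 - 0.0751 = 0.0339
Substituting: P = $4.51 / 0.0339
P = $133.04

$133.04


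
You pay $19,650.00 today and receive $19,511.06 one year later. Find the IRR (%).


Formula: IRR = C1/C0 - 1
Substituting: IRR = $19,511.06 / $19,650.00 - 1
Ratio: 0.992929 - 1 = -0.007071
IRR = -0.7071%

-0.7071%


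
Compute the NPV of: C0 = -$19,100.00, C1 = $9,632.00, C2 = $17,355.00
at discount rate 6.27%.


Formula: NPV = C0 + C1/(1+r) + C2/(1+r)^2
Discount C1: $9,632.00 / (1 + 0.0627) = $9,063.71
Discount C2: $17,355.00 / (1 + 0.0627)^2 = $15,367.50
NPV = -$19,100.00 + $9,063.71 + $15,367.50 = $5,331.21

$5,331.21


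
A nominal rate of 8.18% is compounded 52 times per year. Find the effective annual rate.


Formula: EAR = (1 + r/m)^m - 1
Period rate: r/m = 0.0818 / 52 = 0.001573
Compounding: (1 + 0.001573)^52 = 1.085169
EAR = 1.085169 - 1 = 0.085169

0.085169


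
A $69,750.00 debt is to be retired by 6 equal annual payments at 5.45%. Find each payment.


Formula: PMT = PV * r / (1 - (1+r)^(-n))
Denominator: 1 - (1 + 0.0545)^(-6) = 0.272688
Numerator: $69,750.00 * 0.0545 = 3801.375
PMT = 3801.375 / 0.272688 = $13,940.36

$13,940.36


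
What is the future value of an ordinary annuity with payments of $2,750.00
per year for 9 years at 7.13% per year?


Formula: FV = PMT * ((1+r)^n - 1) / r
Growth factor: (1 + 0.0713)^9 = 1.85866
Numerator: 1.85866 - 1 = 0.85866
FV = $2,750.00 * 0.85866 / 0.0713 = $33,118.02

$33,118.02


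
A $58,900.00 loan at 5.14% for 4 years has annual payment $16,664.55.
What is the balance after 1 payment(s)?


Formula: Balance = PV*(1+r)^k - PMT*((1+r)^k - 1)/r
Growth: (1 + 0.0514)^1 = 1.0514
Accumulated factor: ((1+r)^k - 1)/r = 1.0
Balance = $58,900.00 * 1.0514 - $16,664.55 * 1.0
Balance = $45,262.91

$45,262.91


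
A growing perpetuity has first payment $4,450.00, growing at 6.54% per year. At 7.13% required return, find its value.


Formula: PV = C / (r - g)
Spread: r - g = 0.0713 - 0.0654 = 0.0059
Substituting: PV = $4,450.00 / 0.0059
PV = $754,237.29

$754,237.29


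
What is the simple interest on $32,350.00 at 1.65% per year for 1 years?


Formula: I = P * r * t
Substituting: I = $32,350.00 * 0.0165 * 1
Step: I = $32,350.00 * 0.0165
I = $533.78

$533.78


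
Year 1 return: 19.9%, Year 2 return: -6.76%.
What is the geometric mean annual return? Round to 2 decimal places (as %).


Formula: Geometric mean = ((1+r1)*(1+r2))^(1/2) - 1
Product: (1 + 0.199) * (1 + -0.0676) = 1.199 * 0.9324 = 1.117948
Square root: 1.117948^0.5 = 1.05733
Geometric mean = 1.05733 - 1 = 0.05733
As percentage: 5.73%

5.73%


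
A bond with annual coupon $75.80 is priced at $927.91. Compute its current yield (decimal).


Formula: Current yield = annual coupon / price
Substituting: CY = $75.80 / $927.91
CY = 0.081689

0.081689


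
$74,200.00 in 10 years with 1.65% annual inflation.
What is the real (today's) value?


Formula: Real value = nominal / (1 + inflation)^years
Price level: (1 + 0.0165)^10 = 1.177806
Real value = $74,200.00 / 1.177806 = $62,998.48

$62,998.48


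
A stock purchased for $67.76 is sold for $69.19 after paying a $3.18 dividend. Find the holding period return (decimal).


Formula: HPR = (P1 - P0 + D) / P0
Gain: $69.19 - $67.76 + $3.18 = $4.61
HPR = $4.61 / $67.76 = 0.068

0.068


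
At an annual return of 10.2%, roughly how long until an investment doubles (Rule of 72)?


Formula: Years ≈ 72 / r
Substituting: Years ≈ 72 / 10.2
Years ≈ 7.1

7.1 years


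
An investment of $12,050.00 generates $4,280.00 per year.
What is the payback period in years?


Formula: Payback = investment / annual cash flow
Substituting: Payback = $12,050.00 / $4,280.00
Payback = 2.8154 years

2.8154 years


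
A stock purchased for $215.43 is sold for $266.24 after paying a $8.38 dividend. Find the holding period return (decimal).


Formula: HPR = (P1 - P0 + D) / P0
Gain: $266.24 - $215.43 + $8.38 = $59.19
HPR = $59.19 / $215.43 = 0.2748

0.2748


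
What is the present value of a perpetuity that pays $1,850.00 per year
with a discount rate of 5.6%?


Formula: PV = C / r
Substituting: PV = $1,850.00 / 0.056
PV = $33,035.71

$33,035.71


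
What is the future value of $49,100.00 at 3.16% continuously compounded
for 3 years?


Formula: FV = P * e^(r*t)
Exponent: r*t = 0.0316 * 3 = 0.0948
e^(0.0948) = 1.099439
FV = $49,100.00 * 1.099439 = $53,982.45

$53,982.45


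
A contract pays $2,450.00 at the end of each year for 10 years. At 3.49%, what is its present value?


Formula: PV = PMT * (1 - (1+r)^(-n)) / r
Discount factor: (1 + 0.0349)^(-10) = 0.709604
Bracket: 1 - 0.709604 = 0.290396
PV = $2,450.00 * 0.290396 / 0.0349 = $20,385.96

$20,385.96


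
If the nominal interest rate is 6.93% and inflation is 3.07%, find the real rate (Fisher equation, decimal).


Formula: (1 + r_real) = (1 + r_nom) / (1 + inflation)
Substituting: (1 + r_real) = 1.0693 / 1.0307
(1 + r_real) = 1.03745
r_real = 1.03745 - 1 = 0.03745

0.03745


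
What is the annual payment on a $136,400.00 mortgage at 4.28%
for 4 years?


Formula: PMT = PV * r / (1 - (1+r)^(-n))
Denominator: 1 - (1 + 0.0428)^(-4) = 0.15434
Numerator: $136,400.00 * 0.0428 = 5837.92
PMT = 5837.92 / 0.15434 = $37,825.12

$37,825.12


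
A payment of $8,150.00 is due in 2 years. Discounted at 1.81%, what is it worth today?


Formula: PV = FV / (1 + r)^n
Substituting: PV = $8,150.00 / (1 + 0.0181)^2
Discount factor: (1.0181)^2 = 1.036528
PV = $8,150.00 / 1.036528 = $7,862.79

$7,862.79


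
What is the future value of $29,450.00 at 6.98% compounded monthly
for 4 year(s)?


Formula: FV = P * (1 + r/m)^(m*t)
Period rate: r/m = 0.0698 / 12 = 0.005817
Total periods: m*t = 12 * 4 = 48
Growth factor: (1 + 0.005817)^48 = 1.321003
FV = $29,450.00 * 1.321003 = $38,903.53

$38,903.53


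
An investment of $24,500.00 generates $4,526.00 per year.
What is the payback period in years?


Formula: Payback = investment / annual cash flow
Substituting: Payback = $24,500.00 / $4,526.00
Payback = 5.4132 years

5.4132 years


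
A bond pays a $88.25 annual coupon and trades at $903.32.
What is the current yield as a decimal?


Formula: Current yield = annual coupon / price
Substituting: CY = $88.25 / $903.32
CY = 0.097695

0.097695


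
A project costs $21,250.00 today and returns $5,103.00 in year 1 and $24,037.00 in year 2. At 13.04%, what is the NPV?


Formula: NPV = C0 + C1/(1+r) + C2/(1+r)^2
Discount C1: $5,103.00 / (1 + 0.1304) = $4,514.33
Discount C2: $24,037.00 / (1 + 0.1304)^2 = $18,811.18
NPV = -$21,250.00 + $4,514.33 + $18,811.18 = $2,075.51

$2,075.51


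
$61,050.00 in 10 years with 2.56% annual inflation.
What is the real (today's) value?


Formula: Real value = nominal / (1 + inflation)^years
Price level: (1 + 0.0256)^10 = 1.287597
Real value = $61,050.00 / 1.287597 = $47,413.89

$47,413.89


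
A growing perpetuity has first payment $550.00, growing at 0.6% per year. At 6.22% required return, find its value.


Formula: PV = C / (r - g)
Spread: r - g = 0.0622 - 0.006 = 0.0562
Substituting: PV = $550.00 / 0.0562
PV = $9,786.48

$9,786.48


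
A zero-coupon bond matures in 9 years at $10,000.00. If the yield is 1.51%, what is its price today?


Formula: Price = FV / (1 + r)^n
Substituting: Price = $10,000.00 / (1 + 0.0151)^9
Discount factor: (1.0151)^9 = 1.144404
Price = $10,000.00 / 1.144404 = $8,738.17

$8,738.17


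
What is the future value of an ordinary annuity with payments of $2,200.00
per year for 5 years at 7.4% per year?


Formula: FV = PMT * ((1+r)^n - 1) / r
Growth factor: (1 + 0.074)^5 = 1.428964
Numerator: 1.428964 - 1 = 0.428964
FV = $2,200.00 * 0.428964 / 0.074 = $12,753.00

$12,753.00


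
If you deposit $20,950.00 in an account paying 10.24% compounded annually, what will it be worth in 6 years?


Formula: FV = P * (1 + r)^n
Substituting: FV = $20,950.00 * (1 + 0.1024)^6
Growth factor: (1.1024)^6 = 1.794879
FV = $20,950.00 * 1.794879 = $37,602.72

$37,602.72


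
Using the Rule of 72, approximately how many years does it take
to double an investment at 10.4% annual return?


Formula: Years ≈ 72 / r
Substituting: Years ≈ 72 / 10.4
Years ≈ 6.9

6.9 years


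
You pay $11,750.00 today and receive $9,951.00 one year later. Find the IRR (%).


Formula: IRR = C1/C0 - 1
Substituting: IRR = $9,951.00 / $11,750.00 - 1
Ratio: 0.846894 - 1 = -0.153106
IRR = -15.3106%

-15.3106%


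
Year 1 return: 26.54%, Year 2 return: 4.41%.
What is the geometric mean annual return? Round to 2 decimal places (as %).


Formula: Geometric mean = ((1+r1)*(1+r2))^(1/2) - 1
Product: (1 + 0.2654) * (1 + 0.0441) = 1.2654 * 1.0441 = 1.321204
Square root: 1.321204^0.5 = 1.149436
Geometric mean = 1.149436 - 1 = 0.149436
As percentage: 14.94%

14.94%


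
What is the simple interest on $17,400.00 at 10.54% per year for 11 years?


Formula: I = P * r * t
Substituting: I = $17,400.00 * 0.1054 * 11
Step: I = $17,400.00 * 1.1594
I = $20,173.56

$20,173.56


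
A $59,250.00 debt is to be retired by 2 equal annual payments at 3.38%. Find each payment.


Formula: PMT = PV * r / (1 - (1+r)^(-n))
Denominator: 1 - (1 + 0.0338)^(-2) = 0.064321
Numerator: $59,250.00 * 0.0338 = 2002.65
PMT = 2002.65 / 0.064321 = $31,135.31

$31,135.31


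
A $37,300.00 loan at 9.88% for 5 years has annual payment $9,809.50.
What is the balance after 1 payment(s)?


Formula: Balance = PV*(1+r)^k - PMT*((1+r)^k - 1)/r
Growth: (1 + 0.0988)^1 = 1.0988
Accumulated factor: ((1+r)^k - 1)/r = 1.0
Balance = $37,300.00 * 1.0988 - $9,809.50 * 1.0
Balance = $31,175.74

$31,175.74


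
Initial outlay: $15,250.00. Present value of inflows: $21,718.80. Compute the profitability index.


Formula: PI = PV(cash flows) / initial investment
Substituting: PI = $21,718.80 / $15,250.00
PI = 1.4242

1.4242


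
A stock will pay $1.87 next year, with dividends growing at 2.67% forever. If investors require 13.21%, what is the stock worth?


Formula: P = D1 / (r - g)
Spread: r - g = 0.1321 - 0.0267 = 0.1054
Substituting: P = $1.87 / 0.1054
P = $17.74

$17.74


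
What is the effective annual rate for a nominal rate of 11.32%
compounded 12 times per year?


Formula: EAR = (1 + r/m)^m - 1
Period rate: r/m = 0.1132 / 12 = 0.009433
Compounding: (1 + 0.009433)^12 = 1.119262
EAR = 1.119262 - 1 = 0.119262

0.119262


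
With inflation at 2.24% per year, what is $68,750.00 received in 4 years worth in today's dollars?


Formula: Real value = nominal / (1 + inflation)^years
Price level: (1 + 0.0224)^4 = 1.092656
Real value = $68,750.00 / 1.092656 = $62,920.09

$62,920.09


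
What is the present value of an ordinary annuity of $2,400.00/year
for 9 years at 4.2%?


Formula: PV = PMT * (1 - (1+r)^(-n)) / r
Discount factor: (1 + 0.042)^(-9) = 0.690543
Bracket: 1 - 0.690543 = 0.309457
PV = $2,400.00 * 0.309457 / 0.042 = $17,683.28

$17,683.28


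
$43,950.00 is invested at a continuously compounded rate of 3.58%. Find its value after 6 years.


Formula: FV = P * e^(r*t)
Exponent: r*t = 0.0358 * 6 = 0.2148
e^(0.2148) = 1.239614
FV = $43,950.00 * 1.239614 = $54,481.03

$54,481.03


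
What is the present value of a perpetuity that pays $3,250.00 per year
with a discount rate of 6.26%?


Formula: PV = C / r
Substituting: PV = $3,250.00 / 0.0626
PV = $51,916.93

$51,916.93


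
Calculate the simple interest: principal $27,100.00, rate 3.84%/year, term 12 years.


Formula: I = P * r * t
Substituting: I = $27,100.00 * 0.0384 * 12
Step: I = $27,100.00 * 0.4608
I = $12,487.68

$12,487.68


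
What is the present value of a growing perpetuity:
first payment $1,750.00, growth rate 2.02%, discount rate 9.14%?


Formula: PV = C / (r - g)
Spread: r - g = 0.0914 - 0.0202 = 0.0712
Substituting: PV = $1,750.00 / 0.0712
PV = $24,578.65

$24,578.65


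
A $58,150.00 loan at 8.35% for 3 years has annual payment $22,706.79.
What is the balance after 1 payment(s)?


Formula: Balance = PV*(1+r)^k - PMT*((1+r)^k - 1)/r
Growth: (1 + 0.0835)^1 = 1.0835
Accumulated factor: ((1+r)^k - 1)/r = 1.0
Balance = $58,150.00 * 1.0835 - $22,706.79 * 1.0
Balance = $40,298.74

$40,298.74


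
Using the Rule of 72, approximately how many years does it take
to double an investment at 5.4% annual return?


Formula: Years ≈ 72 / r
Substituting: Years ≈ 72 / 5.4
Years ≈ 13.3

13.3 years


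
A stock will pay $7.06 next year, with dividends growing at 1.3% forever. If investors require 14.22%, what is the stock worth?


Formula: P = D1 / (r - g)
Spread: r - g = 0.1422 - 0.013 = 0.1292
Substituting: P = $7.06 / 0.1292
P = $54.64

$54.64


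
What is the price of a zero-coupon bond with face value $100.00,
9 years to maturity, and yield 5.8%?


Formula: Price = FV / (1 + r)^n
Substituting: Price = $100.00 / (1 + 0.058)^9
Discount factor: (1.058)^9 = 1.661005
Price = $100.00 / 1.661005 = $60.20

$60.20


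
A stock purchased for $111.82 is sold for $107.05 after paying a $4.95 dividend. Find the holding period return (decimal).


Formula: HPR = (P1 - P0 + D) / P0
Gain: $107.05 - $111.82 + $4.95 = $0.18
HPR = $0.18 / $111.82 = 0.0016

0.0016


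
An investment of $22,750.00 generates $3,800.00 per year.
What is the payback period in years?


Formula: Payback = investment / annual cash flow
Substituting: Payback = $22,750.00 / $3,800.00
Payback = 5.9868 years

5.9868 years


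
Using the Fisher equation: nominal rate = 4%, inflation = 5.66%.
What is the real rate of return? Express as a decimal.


Formula: (1 + r_real) = (1 + r_nom) / (1 + inflation)
Substituting: (1 + r_real) = 1.04 / 1.0566
(1 + r_real) = 0.984289
r_real = 0.984289 - 1 = -0.015711

-0.015711


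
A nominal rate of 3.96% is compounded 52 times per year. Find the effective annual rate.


Formula: EAR = (1 + r/m)^m - 1
Period rate: r/m = 0.0396 / 52 = 0.000762
Compounding: (1 + 0.000762)^52 = 1.040379
EAR = 1.040379 - 1 = 0.040379

0.040379


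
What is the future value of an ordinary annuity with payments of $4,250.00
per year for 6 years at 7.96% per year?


Formula: FV = PMT * ((1+r)^n - 1) / r
Growth factor: (1 + 0.0796)^6 = 1.583351
Numerator: 1.583351 - 1 = 0.583351
FV = $4,250.00 * 0.583351 / 0.0796 = $31,146.26

$31,146.26


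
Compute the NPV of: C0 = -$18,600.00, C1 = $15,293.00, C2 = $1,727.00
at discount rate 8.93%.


Formula: NPV = C0 + C1/(1+r) + C2/(1+r)^2
Discount C1: $15,293.00 / (1 + 0.0893) = $14,039.29
Discount C2: $1,727.00 / (1 + 0.0893)^2 = $1,455.45
NPV = -$18,600.00 + $14,039.29 + $1,455.45 = -$3,105.26

-$3,105.26


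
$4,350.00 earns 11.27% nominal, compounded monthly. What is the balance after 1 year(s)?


Formula: FV = P * (1 + r/m)^(m*t)
Period rate: r/m = 0.1127 / 12 = 0.009392
Total periods: m*t = 12 * 1 = 12
Growth factor: (1 + 0.009392)^12 = 1.118708
FV = $4,350.00 * 1.118708 = $4,866.38

$4,866.38


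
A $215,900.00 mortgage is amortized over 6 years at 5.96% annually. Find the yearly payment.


Formula: PMT = PV * r / (1 - (1+r)^(-n))
Denominator: 1 - (1 + 0.0596)^(-6) = 0.293441
Numerator: $215,900.00 * 0.0596 = 12867.64
PMT = 12867.64 / 0.293441 = $43,850.83

$43,850.83


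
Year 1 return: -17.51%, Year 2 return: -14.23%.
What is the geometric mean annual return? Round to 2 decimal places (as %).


Formula: Geometric mean = ((1+r1)*(1+r2))^(1/2) - 1
Product: (1 + -0.1751) * (1 + -0.1423) = 0.8249 * 0.8577 = 0.707517
Square root: 0.707517^0.5 = 0.84114
Geometric mean = 0.84114 - 1 = -0.15886
As percentage: -15.89%

-15.89%


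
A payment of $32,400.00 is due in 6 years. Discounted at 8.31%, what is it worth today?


Formula: PV = FV / (1 + r)^n
Substituting: PV = $32,400.00 / (1 + 0.0831)^6
Discount factor: (1.0831)^6 = 1.614401
PV = $32,400.00 / 1.614401 = $20,069.37

$20,069.37


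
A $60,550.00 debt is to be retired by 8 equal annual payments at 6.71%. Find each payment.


Formula: PMT = PV * r / (1 - (1+r)^(-n))
Denominator: 1 - (1 + 0.0671)^(-8) = 0.405216
Numerator: $60,550.00 * 0.0671 = 4062.905
PMT = 4062.905 / 0.405216 = $10,026.51

$10,026.51


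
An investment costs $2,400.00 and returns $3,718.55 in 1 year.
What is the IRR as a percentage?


Formula: IRR = C1/C0 - 1
Substituting: IRR = $3,718.55 / $2,400.00 - 1
Ratio: 1.549396 - 1 = 0.549396
IRR = 54.9396%

54.9396%


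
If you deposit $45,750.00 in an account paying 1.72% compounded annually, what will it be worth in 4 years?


Formula: FV = P * (1 + r)^n
Substituting: FV = $45,750.00 * (1 + 0.0172)^4
Growth factor: (1.0172)^4 = 1.070595
FV = $45,750.00 * 1.070595 = $48,979.74

$48,979.74


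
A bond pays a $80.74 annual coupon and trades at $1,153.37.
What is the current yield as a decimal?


Formula: Current yield = annual coupon / price
Substituting: CY = $80.74 / $1,153.37
CY = 0.070004

0.070004


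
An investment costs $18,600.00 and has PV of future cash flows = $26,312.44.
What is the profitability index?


Formula: PI = PV(cash flows) / initial investment
Substituting: PI = $26,312.44 / $18,600.00
PI = 1.4146

1.4146


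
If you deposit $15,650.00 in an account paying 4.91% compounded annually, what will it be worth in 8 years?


Formula: FV = P * (1 + r)^n
Substituting: FV = $15,650.00 * (1 + 0.0491)^8
Growth factor: (1.0491)^8 = 1.467355
FV = $15,650.00 * 1.467355 = $22,964.10

$22,964.10


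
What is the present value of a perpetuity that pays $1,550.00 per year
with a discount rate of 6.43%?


Formula: PV = C / r
Substituting: PV = $1,550.00 / 0.0643
PV = $24,105.75

$24,105.75


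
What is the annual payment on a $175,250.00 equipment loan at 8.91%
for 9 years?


Formula: PMT = PV * r / (1 - (1+r)^(-n))
Denominator: 1 - (1 + 0.0891)^(-9) = 0.536137
Numerator: $175,250.00 * 0.0891 = 15614.775
PMT = 15614.775 / 0.536137 = $29,124.62

$29,124.62


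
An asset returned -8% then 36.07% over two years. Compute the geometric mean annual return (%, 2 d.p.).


Formula: Geometric mean = ((1+r1)*(1+r2))^(1/2) - 1
Product: (1 + -0.08) * (1 + 0.3607) = 0.92 * 1.3607 = 1.251844
Square root: 1.251844^0.5 = 1.118858
Geometric mean = 1.118858 - 1 = 0.118858
As percentage: 11.89%

11.89%


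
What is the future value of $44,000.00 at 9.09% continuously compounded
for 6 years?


Formula: FV = P * e^(r*t)
Exponent: r*t = 0.0909 * 6 = 0.5454
e^(0.5454) = 1.725298
FV = $44,000.00 * 1.725298 = $75,913.13

$75,913.13


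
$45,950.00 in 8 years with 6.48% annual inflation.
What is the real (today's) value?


Formula: Real value = nominal / (1 + inflation)^years
Price level: (1 + 0.0648)^8 = 1.652511
Real value = $45,950.00 / 1.652511 = $27,806.17

$27,806.17


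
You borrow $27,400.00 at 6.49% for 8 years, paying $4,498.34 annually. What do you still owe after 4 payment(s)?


Formula: Balance = PV*(1+r)^k - PMT*((1+r)^k - 1)/r
Growth: (1 + 0.0649)^4 = 1.285983
Accumulated factor: ((1+r)^k - 1)/r = 4.406521
Balance = $27,400.00 * 1.285983 - $4,498.34 * 4.406521
Balance = $15,413.91

$15,413.91


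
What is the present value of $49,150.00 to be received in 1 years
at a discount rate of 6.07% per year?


Formula: PV = FV / (1 + r)^n
Substituting: PV = $49,150.00 / (1 + 0.0607)^1
Discount factor: (1.0607)^1 = 1.0607
PV = $49,150.00 / 1.0607 = $46,337.32

$46,337.32


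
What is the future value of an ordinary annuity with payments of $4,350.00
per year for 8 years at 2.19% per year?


Formula: FV = PMT * ((1+r)^n - 1) / r
Growth factor: (1 + 0.0219)^8 = 1.189234
Numerator: 1.189234 - 1 = 0.189234
FV = $4,350.00 * 0.189234 / 0.0219 = $37,587.51

$37,587.51


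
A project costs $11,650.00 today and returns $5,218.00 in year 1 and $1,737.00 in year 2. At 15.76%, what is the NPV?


Formula: NPV = C0 + C1/(1+r) + C2/(1+r)^2
Discount C1: $5,218.00 / (1 + 0.1576) = $4,507.60
Discount C2: $1,737.00 / (1 + 0.1576)^2 = $1,296.23
NPV = -$11,650.00 + $4,507.60 + $1,296.23 = -$5,846.17

-$5,846.17


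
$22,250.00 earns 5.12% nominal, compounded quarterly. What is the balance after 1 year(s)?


Formula: FV = P * (1 + r/m)^(m*t)
Period rate: r/m = 0.0512 / 4 = 0.0128
Total periods: m*t = 4 * 1 = 4
Growth factor: (1 + 0.0128)^4 = 1.052191
FV = $22,250.00 * 1.052191 = $23,411.26

$23,411.26


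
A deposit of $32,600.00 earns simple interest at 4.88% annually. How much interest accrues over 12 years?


Formula: I = P * r * t
Substituting: I = $32,600.00 * 0.0488 * 12
Step: I = $32,600.00 * 0.5856
I = $19,090.56

$19,090.56


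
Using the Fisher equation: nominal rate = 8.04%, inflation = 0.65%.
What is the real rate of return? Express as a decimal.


Formula: (1 + r_real) = (1 + r_nom) / (1 + inflation)
Substituting: (1 + r_real) = 1.0804 / 1.0065
(1 + r_real) = 1.073423
r_real = 1.073423 - 1 = 0.073423

0.073423


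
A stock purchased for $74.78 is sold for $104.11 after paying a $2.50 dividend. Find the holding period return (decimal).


Formula: HPR = (P1 - P0 + D) / P0
Gain: $104.11 - $74.78 + $2.50 = $31.83
HPR = $31.83 / $74.78 = 0.4256

0.4256


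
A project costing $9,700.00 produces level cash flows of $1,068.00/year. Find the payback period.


Formula: Payback = investment / annual cash flow
Substituting: Payback = $9,700.00 / $1,068.00
Payback = 9.0824 years

9.0824 years


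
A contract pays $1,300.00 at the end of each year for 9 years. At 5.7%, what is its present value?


Formula: PV = PMT * (1 - (1+r)^(-n)) / r
Discount factor: (1 + 0.057)^(-9) = 0.607191
Bracket: 1 - 0.607191 = 0.392809
PV = $1,300.00 * 0.392809 / 0.057 = $8,958.81

$8,958.81


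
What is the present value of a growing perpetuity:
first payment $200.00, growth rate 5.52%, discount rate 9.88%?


Formula: PV = C / (r - g)
Spread: r - g = 0.0988 - 0.0552 = 0.0436
Substituting: PV = $200.00 / 0.0436
PV = $4,587.16

$4,587.16


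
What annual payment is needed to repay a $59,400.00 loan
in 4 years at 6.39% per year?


Formula: PMT = PV * r / (1 - (1+r)^(-n))
Denominator: 1 - (1 + 0.0639)^(-4) = 0.219457
Numerator: $59,400.00 * 0.0639 = 3795.66
PMT = 3795.66 / 0.219457 = $17,295.68

$17,295.68


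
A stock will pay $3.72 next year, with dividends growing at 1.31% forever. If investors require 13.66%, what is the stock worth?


Formula: P = D1 / (r - g)
Spread: r - g = 0.1366 - 0.0131 = 0.1235
Substituting: P = $3.72 / 0.1235
P = $30.12

$30.12


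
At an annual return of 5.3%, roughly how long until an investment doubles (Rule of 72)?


Formula: Years ≈ 72 / r
Substituting: Years ≈ 72 / 5.3
Years ≈ 13.6

13.6 years


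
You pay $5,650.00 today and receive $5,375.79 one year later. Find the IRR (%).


Formula: IRR = C1/C0 - 1
Substituting: IRR = $5,375.79 / $5,650.00 - 1
Ratio: 0.951467 - 1 = -0.048533
IRR = -4.8533%

-4.8533%


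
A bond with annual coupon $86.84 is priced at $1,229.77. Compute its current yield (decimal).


Formula: Current yield = annual coupon / price
Substituting: CY = $86.84 / $1,229.77
CY = 0.070615

0.070615


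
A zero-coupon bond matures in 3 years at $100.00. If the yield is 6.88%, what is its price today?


Formula: Price = FV / (1 + r)^n
Substituting: Price = $100.00 / (1 + 0.0688)^3
Discount factor: (1.0688)^3 = 1.220926
Price = $100.00 / 1.220926 = $81.91

$81.91


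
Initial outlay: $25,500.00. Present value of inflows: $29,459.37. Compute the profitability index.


Formula: PI = PV(cash flows) / initial investment
Substituting: PI = $29,459.37 / $25,500.00
PI = 1.1553

1.1553


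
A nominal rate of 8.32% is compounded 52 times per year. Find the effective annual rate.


Formula: EAR = (1 + r/m)^m - 1
Period rate: r/m = 0.0832 / 52 = 0.0016
Compounding: (1 + 0.0016)^52 = 1.086687
EAR = 1.086687 - 1 = 0.086687

0.086687


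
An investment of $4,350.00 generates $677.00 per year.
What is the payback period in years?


Formula: Payback = investment / annual cash flow
Substituting: Payback = $4,350.00 / $677.00
Payback = 6.4254 years

6.4254 years


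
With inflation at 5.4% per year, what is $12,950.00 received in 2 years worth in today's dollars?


Formula: Real value = nominal / (1 + inflation)^years
Price level: (1 + 0.054)^2 = 1.110916
Real value = $12,950.00 / 1.110916 = $11,657.05

$11,657.05


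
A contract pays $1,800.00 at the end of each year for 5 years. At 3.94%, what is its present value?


Formula: PV = PMT * (1 - (1+r)^(-n)) / r
Discount factor: (1 + 0.0394)^(-5) = 0.824302
Bracket: 1 - 0.824302 = 0.175698
PV = $1,800.00 * 0.175698 / 0.0394 = $8,026.80

$8,026.80


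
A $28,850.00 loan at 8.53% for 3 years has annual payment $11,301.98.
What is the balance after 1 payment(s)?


Formula: Balance = PV*(1+r)^k - PMT*((1+r)^k - 1)/r
Growth: (1 + 0.0853)^1 = 1.0853
Accumulated factor: ((1+r)^k - 1)/r = 1.0
Balance = $28,850.00 * 1.0853 - $11,301.98 * 1.0
Balance = $20,008.93

$20,008.93


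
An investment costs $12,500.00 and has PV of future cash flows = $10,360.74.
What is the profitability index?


Formula: PI = PV(cash flows) / initial investment
Substituting: PI = $10,360.74 / $12,500.00
PI = 0.8289

0.8289


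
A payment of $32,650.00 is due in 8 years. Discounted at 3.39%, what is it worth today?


Formula: PV = FV / (1 + r)^n
Substituting: PV = $32,650.00 / (1 + 0.0339)^8
Discount factor: (1.0339)^8 = 1.305655
PV = $32,650.00 / 1.305655 = $25,006.61

$25,006.61


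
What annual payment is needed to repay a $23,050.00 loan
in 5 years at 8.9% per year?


Formula: PMT = PV * r / (1 - (1+r)^(-n))
Denominator: 1 - (1 + 0.089)^(-5) = 0.347079
Numerator: $23,050.00 * 0.089 = 2051.45
PMT = 2051.45 / 0.347079 = $5,910.61

$5,910.61


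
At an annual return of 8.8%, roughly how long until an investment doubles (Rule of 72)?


Formula: Years ≈ 72 / r
Substituting: Years ≈ 72 / 8.8
Years ≈ 8.2

8.2 years


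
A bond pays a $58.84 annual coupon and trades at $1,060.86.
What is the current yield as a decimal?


Formula: Current yield = annual coupon / price
Substituting: CY = $58.84 / $1,060.86
CY = 0.055464

0.055464


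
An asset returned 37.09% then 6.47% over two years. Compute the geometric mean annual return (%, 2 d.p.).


Formula: Geometric mean = ((1+r1)*(1+r2))^(1/2) - 1
Product: (1 + 0.3709) * (1 + 0.0647) = 1.3709 * 1.0647 = 1.459597
Square root: 1.459597^0.5 = 1.208138
Geometric mean = 1.208138 - 1 = 0.208138
As percentage: 20.81%

20.81%


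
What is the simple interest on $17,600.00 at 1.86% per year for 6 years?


Formula: I = P * r * t
Substituting: I = $17,600.00 * 0.0186 * 6
Step: I = $17,600.00 * 0.1116
I = $1,964.16

$1,964.16


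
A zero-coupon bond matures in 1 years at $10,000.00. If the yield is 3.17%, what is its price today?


Formula: Price = FV / (1 + r)^n
Substituting: Price = $10,000.00 / (1 + 0.0317)^1
Discount factor: (1.0317)^1 = 1.0317
Price = $10,000.00 / 1.0317 = $9,692.74

$9,692.74


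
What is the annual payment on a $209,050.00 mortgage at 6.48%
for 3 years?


Formula: PMT = PV * r / (1 - (1+r)^(-n))
Denominator: 1 - (1 + 0.0648)^(-3) = 0.171684
Numerator: $209,050.00 * 0.0648 = 13546.44
PMT = 13546.44 / 0.171684 = $78,903.18

$78,903.18


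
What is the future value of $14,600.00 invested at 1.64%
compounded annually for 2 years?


Formula: FV = P * (1 + r)^n
Substituting: FV = $14,600.00 * (1 + 0.0164)^2
Growth factor: (1.0164)^2 = 1.033069
FV = $14,600.00 * 1.033069 = $15,082.81

$15,082.81


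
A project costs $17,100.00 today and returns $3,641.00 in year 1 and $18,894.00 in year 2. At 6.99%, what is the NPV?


Formula: NPV = C0 + C1/(1+r) + C2/(1+r)^2
Discount C1: $3,641.00 / (1 + 0.0699) = $3,403.12
Discount C2: $18,894.00 / (1 + 0.0699)^2 = $16,505.84
NPV = -$17,100.00 + $3,403.12 + $16,505.84 = $2,808.96

$2,808.96


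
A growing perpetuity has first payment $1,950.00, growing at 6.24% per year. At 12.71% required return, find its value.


Formula: PV = C / (r - g)
Spread: r - g = 0.1271 - 0.0624 = 0.0647
Substituting: PV = $1,950.00 / 0.0647
PV = $30,139.10

$30,139.10


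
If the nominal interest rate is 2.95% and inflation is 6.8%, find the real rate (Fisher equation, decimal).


Formula: (1 + r_real) = (1 + r_nom) / (1 + inflation)
Substituting: (1 + r_real) = 1.0295 / 1.068
(1 + r_real) = 0.963951
r_real = 0.963951 - 1 = -0.036049

-0.036049


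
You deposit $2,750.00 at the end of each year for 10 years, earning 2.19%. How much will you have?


Formula: FV = PMT * ((1+r)^n - 1) / r
Growth factor: (1 + 0.0219)^10 = 1.241892
Numerator: 1.241892 - 1 = 0.241892
FV = $2,750.00 * 0.241892 / 0.0219 = $30,374.62

$30,374.62


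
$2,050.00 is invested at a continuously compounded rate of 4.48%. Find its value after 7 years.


Formula: FV = P * e^(r*t)
Exponent: r*t = 0.0448 * 7 = 0.3136
e^(0.3136) = 1.368342
FV = $2,050.00 * 1.368342 = $2,805.10

$2,805.10


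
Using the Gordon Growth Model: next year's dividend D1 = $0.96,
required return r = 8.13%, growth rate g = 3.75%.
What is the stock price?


Formula: P = D1 / (r - g)
Spread: r - g = 0.0813 - 0.0375 = 0.0438
Substituting: P = $0.96 / 0.0438
P = $21.92

$21.92


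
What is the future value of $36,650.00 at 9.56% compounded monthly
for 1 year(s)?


Formula: FV = P * (1 + r/m)^(m*t)
Period rate: r/m = 0.0956 / 12 = 0.007967
Total periods: m*t = 12 * 1 = 12
Growth factor: (1 + 0.007967)^12 = 1.099902
FV = $36,650.00 * 1.099902 = $40,311.41

$40,311.41


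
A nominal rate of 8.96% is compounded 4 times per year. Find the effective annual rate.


Formula: EAR = (1 + r/m)^m - 1
Period rate: r/m = 0.0896 / 4 = 0.0224
Compounding: (1 + 0.0224)^4 = 1.092656
EAR = 1.092656 - 1 = 0.092656

0.092656


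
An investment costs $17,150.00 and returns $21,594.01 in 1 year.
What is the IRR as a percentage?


Formula: IRR = C1/C0 - 1
Substituting: IRR = $21,594.01 / $17,150.00 - 1
Ratio: 1.259126 - 1 = 0.259126
IRR = 25.9126%

25.9126%


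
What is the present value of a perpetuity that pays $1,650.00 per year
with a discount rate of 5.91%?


Formula: PV = C / r
Substituting: PV = $1,650.00 / 0.0591
PV = $27,918.78

$27,918.78


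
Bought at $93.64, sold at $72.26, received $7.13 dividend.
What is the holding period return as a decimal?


Formula: HPR = (P1 - P0 + D) / P0
Gain: $72.26 - $93.64 + $7.13 = -$14.25
HPR = -$14.25 / $93.64 = -0.1522

-0.1522


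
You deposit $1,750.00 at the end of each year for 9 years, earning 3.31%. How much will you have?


Formula: FV = PMT * ((1+r)^n - 1) / r
Growth factor: (1 + 0.0331)^9 = 1.340545
Numerator: 1.340545 - 1 = 0.340545
FV = $1,750.00 * 0.340545 / 0.0331 = $18,004.62

$18,004.62


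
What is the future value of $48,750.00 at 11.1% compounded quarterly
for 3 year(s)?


Formula: FV = P * (1 + r/m)^(m*t)
Period rate: r/m = 0.111 / 4 = 0.02775
Total periods: m*t = 4 * 3 = 12
Growth factor: (1 + 0.02775)^12 = 1.388832
FV = $48,750.00 * 1.388832 = $67,705.58

$67,705.58


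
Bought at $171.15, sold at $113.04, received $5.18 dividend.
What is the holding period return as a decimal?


Formula: HPR = (P1 - P0 + D) / P0
Gain: $113.04 - $171.15 + $5.18 = -$52.93
HPR = -$52.93 / $171.15 = -0.3093

-0.3093


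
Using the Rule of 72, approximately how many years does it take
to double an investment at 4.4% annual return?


Formula: Years ≈ 72 / r
Substituting: Years ≈ 72 / 4.4
Years ≈ 16.4

16.4 years


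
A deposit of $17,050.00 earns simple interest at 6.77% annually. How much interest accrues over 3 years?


Formula: I = P * r * t
Substituting: I = $17,050.00 * 0.0677 * 3
Step: I = $17,050.00 * 0.2031
I = $3,462.86

$3,462.86


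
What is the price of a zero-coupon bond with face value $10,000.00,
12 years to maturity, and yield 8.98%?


Formula: Price = FV / (1 + r)^n
Substituting: Price = $10,000.00 / (1 + 0.0898)^12
Discount factor: (1.0898)^12 = 2.806478
Price = $10,000.00 / 2.806478 = $3,563.18

$3,563.18


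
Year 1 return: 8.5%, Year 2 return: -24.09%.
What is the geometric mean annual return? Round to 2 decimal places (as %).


Formula: Geometric mean = ((1+r1)*(1+r2))^(1/2) - 1
Product: (1 + 0.085) * (1 + -0.2409) = 1.085 * 0.7591 = 0.823623
Square root: 0.823623^0.5 = 0.907537
Geometric mean = 0.907537 - 1 = -0.092463
As percentage: -9.25%

-9.25%


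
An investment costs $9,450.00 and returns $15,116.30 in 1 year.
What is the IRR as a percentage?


Formula: IRR = C1/C0 - 1
Substituting: IRR = $15,116.30 / $9,450.00 - 1
Ratio: 1.599608 - 1 = 0.599608
IRR = 59.9608%

59.9608%


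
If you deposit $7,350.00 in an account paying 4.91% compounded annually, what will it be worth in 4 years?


Formula: FV = P * (1 + r)^n
Substituting: FV = $7,350.00 * (1 + 0.0491)^4
Growth factor: (1.0491)^4 = 1.211344
FV = $7,350.00 * 1.211344 = $8,903.38

$8,903.38


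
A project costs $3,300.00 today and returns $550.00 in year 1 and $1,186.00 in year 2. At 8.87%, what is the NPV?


Formula: NPV = C0 + C1/(1+r) + C2/(1+r)^2
Discount C1: $550.00 / (1 + 0.0887) = $505.19
Discount C2: $1,186.00 / (1 + 0.0887)^2 = $1,000.62
NPV = -$3,300.00 + $505.19 + $1,000.62 = -$1,794.19

-$1,794.19


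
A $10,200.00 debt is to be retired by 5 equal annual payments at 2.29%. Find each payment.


Formula: PMT = PV * r / (1 - (1+r)^(-n))
Denominator: 1 - (1 + 0.0229)^(-5) = 0.107036
Numerator: $10,200.00 * 0.0229 = 233.58
PMT = 233.58 / 0.107036 = $2,182.26

$2,182.26


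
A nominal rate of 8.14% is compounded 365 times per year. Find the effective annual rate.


Formula: EAR = (1 + r/m)^m - 1
Period rate: r/m = 0.0814 / 365 = 0.000223
Compounding: (1 + 0.000223)^365 = 1.084795
EAR = 1.084795 - 1 = 0.084795

0.084795


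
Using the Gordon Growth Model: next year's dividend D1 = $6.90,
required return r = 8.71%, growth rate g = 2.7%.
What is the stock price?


Formula: P = D1 / (r - g)
Spread: r - g = 0.0871 - 0.027 = 0.0601
Substituting: P = $6.90 / 0.0601
P = $114.81

$114.81


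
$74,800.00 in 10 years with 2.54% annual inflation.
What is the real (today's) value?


Formula: Real value = nominal / (1 + inflation)^years
Price level: (1 + 0.0254)^10 = 1.285089
Real value = $74,800.00 / 1.285089 = $58,206.10

$58,206.10


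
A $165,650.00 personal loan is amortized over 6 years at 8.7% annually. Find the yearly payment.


Formula: PMT = PV * r / (1 - (1+r)^(-n))
Denominator: 1 - (1 + 0.087)^(-6) = 0.393791
Numerator: $165,650.00 * 0.087 = 14411.55
PMT = 14411.55 / 0.393791 = $36,597.00

$36,597.00


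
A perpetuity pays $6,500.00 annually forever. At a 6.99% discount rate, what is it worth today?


Formula: PV = C / r
Substituting: PV = $6,500.00 / 0.0699
PV = $92,989.99

$92,989.99


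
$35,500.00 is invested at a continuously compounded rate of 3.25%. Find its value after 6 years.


Formula: FV = P * e^(r*t)
Exponent: r*t = 0.0325 * 6 = 0.195
e^(0.195) = 1.215311
FV = $35,500.00 * 1.215311 = $43,143.54

$43,143.54


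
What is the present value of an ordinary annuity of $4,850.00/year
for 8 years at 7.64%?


Formula: PV = PMT * (1 - (1+r)^(-n)) / r
Discount factor: (1 + 0.0764)^(-8) = 0.554895
Bracket: 1 - 0.554895 = 0.445105
PV = $4,850.00 * 0.445105 / 0.0764 = $28,256.04

$28,256.04


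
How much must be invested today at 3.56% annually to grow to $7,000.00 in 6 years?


Formula: PV = FV / (1 + r)^n
Substituting: PV = $7,000.00 / (1 + 0.0356)^6
Discount factor: (1.0356)^6 = 1.233537
PV = $7,000.00 / 1.233537 = $5,674.74

$5,674.74


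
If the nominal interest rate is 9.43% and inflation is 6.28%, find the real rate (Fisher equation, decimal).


Formula: (1 + r_real) = (1 + r_nom) / (1 + inflation)
Substituting: (1 + r_real) = 1.0943 / 1.0628
(1 + r_real) = 1.029639
r_real = 1.029639 - 1 = 0.029639

0.029639


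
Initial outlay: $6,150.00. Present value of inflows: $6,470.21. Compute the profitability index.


Formula: PI = PV(cash flows) / initial investment
Substituting: PI = $6,470.21 / $6,150.00
PI = 1.0521

1.0521


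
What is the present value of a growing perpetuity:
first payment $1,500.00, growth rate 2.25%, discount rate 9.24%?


Formula: PV = C / (r - g)
Spread: r - g = 0.0924 - 0.0225 = 0.0699
Substituting: PV = $1,500.00 / 0.0699
PV = $21,459.23

$21,459.23


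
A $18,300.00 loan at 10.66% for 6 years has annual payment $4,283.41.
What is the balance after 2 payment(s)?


Formula: Balance = PV*(1+r)^k - PMT*((1+r)^k - 1)/r
Growth: (1 + 0.1066)^2 = 1.224564
Accumulated factor: ((1+r)^k - 1)/r = 2.1066
Balance = $18,300.00 * 1.224564 - $4,283.41 * 2.1066
Balance = $13,386.08

$13,386.08


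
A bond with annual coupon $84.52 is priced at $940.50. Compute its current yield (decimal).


Formula: Current yield = annual coupon / price
Substituting: CY = $84.52 / $940.50
CY = 0.089867

0.089867


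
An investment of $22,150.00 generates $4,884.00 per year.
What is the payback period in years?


Formula: Payback = investment / annual cash flow
Substituting: Payback = $22,150.00 / $4,884.00
Payback = 4.5352 years

4.5352 years


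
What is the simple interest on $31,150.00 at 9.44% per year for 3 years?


Formula: I = P * r * t
Substituting: I = $31,150.00 * 0.0944 * 3
Step: I = $31,150.00 * 0.2832
I = $8,821.68

$8,821.68


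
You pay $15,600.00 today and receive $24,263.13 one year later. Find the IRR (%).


Formula: IRR = C1/C0 - 1
Substituting: IRR = $24,263.13 / $15,600.00 - 1
Ratio: 1.555329 - 1 = 0.555329
IRR = 55.5329%

55.5329%


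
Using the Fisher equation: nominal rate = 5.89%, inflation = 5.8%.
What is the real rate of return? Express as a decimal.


Formula: (1 + r_real) = (1 + r_nom) / (1 + inflation)
Substituting: (1 + r_real) = 1.0589 / 1.058
(1 + r_real) = 1.000851
r_real = 1.000851 - 1 = 0.000851

0.000851


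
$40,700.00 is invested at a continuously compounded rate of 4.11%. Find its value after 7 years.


Formula: FV = P * e^(r*t)
Exponent: r*t = 0.0411 * 7 = 0.2877
e^(0.2877) = 1.333357
FV = $40,700.00 * 1.333357 = $54,267.64

$54,267.64


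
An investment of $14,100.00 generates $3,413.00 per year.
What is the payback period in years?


Formula: Payback = investment / annual cash flow
Substituting: Payback = $14,100.00 / $3,413.00
Payback = 4.1313 years

4.1313 years


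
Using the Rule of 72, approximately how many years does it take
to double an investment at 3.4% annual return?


Formula: Years ≈ 72 / r
Substituting: Years ≈ 72 / 3.4
Years ≈ 21.2

21.2 years


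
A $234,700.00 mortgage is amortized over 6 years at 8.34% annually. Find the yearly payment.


Formula: PMT = PV * r / (1 - (1+r)^(-n))
Denominator: 1 - (1 + 0.0834)^(-6) = 0.381604
Numerator: $234,700.00 * 0.0834 = 19573.98
PMT = 19573.98 / 0.381604 = $51,294.02

$51,294.02


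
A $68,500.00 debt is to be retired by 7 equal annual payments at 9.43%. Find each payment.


Formula: PMT = PV * r / (1 - (1+r)^(-n))
Denominator: 1 - (1 + 0.0943)^(-7) = 0.467836
Numerator: $68,500.00 * 0.0943 = 6459.55
PMT = 6459.55 / 0.467836 = $13,807.29

$13,807.29
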